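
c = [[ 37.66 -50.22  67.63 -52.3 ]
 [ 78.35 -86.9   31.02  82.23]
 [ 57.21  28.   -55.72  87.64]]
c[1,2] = 31.02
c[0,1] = -50.22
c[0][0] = 37.66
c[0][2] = 67.63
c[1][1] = -86.9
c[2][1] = 28.0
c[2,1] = 28.0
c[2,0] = 57.21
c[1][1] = -86.9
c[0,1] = -50.22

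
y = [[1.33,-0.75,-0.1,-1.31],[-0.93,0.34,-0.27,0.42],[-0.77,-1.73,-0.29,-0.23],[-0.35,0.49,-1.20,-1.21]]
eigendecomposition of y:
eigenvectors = [[-0.83, 0.37, 0.41, 0.39], [0.51, 0.04, -0.13, -0.16], [-0.12, 0.36, -0.72, -0.71], [0.21, 0.86, 0.55, 0.57]]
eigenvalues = [2.1, -1.84, -0.0, -0.08]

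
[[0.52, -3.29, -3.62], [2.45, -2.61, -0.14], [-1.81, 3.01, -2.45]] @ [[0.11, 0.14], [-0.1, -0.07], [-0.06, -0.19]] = [[0.60, 0.99], [0.54, 0.55], [-0.35, 0.0]]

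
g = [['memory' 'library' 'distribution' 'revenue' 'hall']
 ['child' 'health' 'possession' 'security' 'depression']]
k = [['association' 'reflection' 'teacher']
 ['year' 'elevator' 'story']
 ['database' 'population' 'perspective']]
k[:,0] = ['association', 'year', 'database']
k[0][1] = 'reflection'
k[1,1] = 'elevator'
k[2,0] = 'database'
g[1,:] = ['child', 'health', 'possession', 'security', 'depression']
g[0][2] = 'distribution'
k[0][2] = 'teacher'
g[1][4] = 'depression'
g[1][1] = 'health'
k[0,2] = 'teacher'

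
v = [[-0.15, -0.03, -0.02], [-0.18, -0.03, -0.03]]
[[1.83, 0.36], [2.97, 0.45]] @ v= [[-0.34, -0.07, -0.05], [-0.53, -0.1, -0.07]]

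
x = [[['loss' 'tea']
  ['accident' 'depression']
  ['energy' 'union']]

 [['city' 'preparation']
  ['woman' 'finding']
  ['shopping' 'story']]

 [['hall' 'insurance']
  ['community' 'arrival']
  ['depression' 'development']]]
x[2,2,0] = 'depression'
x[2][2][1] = 'development'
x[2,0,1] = 'insurance'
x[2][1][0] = 'community'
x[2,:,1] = ['insurance', 'arrival', 'development']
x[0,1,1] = 'depression'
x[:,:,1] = [['tea', 'depression', 'union'], ['preparation', 'finding', 'story'], ['insurance', 'arrival', 'development']]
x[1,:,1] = ['preparation', 'finding', 'story']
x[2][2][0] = 'depression'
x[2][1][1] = 'arrival'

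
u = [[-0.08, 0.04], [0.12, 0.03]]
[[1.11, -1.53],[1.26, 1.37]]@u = [[-0.27, -0.0], [0.06, 0.09]]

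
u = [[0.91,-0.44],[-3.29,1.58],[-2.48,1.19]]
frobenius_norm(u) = 4.68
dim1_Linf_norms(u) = [0.91, 3.29, 2.48]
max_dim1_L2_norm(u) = 3.65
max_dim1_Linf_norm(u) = 3.29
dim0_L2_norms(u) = [4.22, 2.03]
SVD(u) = [[-0.22, -0.94],[0.78, -0.01],[0.59, -0.33]] @ diag([4.680672171267138, 0.0028328652243861875]) @ [[-0.9, 0.43], [0.43, 0.90]]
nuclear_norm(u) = 4.68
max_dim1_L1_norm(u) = 4.87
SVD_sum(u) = [[0.91,-0.44],  [-3.29,1.58],  [-2.48,1.19]] + [[-0.00, -0.00], [-0.0, -0.0], [-0.00, -0.00]]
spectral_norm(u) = 4.68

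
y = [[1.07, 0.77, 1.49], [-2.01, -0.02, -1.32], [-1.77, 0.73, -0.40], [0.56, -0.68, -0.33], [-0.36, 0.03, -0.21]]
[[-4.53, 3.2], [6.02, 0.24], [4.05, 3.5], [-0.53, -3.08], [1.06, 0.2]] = y @[[-0.19,0.27], [2.72,5.08], [-4.31,-0.67]]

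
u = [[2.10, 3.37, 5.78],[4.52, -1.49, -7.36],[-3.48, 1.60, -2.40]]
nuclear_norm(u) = 18.86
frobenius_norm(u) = 12.10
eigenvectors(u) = [[(-0.66+0j), (0.44-0.08j), (0.44+0.08j)], [(-0.73+0j), -0.74+0.00j, -0.74-0.00j], [(0.17+0j), 0.11+0.49j, (0.11-0.49j)]]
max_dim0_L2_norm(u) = 9.66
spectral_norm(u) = 10.22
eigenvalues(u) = [(4.33+0j), (-3.06+5.4j), (-3.06-5.4j)]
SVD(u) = [[0.58,  0.56,  0.58], [-0.8,  0.50,  0.33], [-0.11,  -0.66,  0.74]] @ diag([10.218726923678995, 5.848017554239013, 2.793583853151791]) @ [[-0.20, 0.29, 0.93],  [0.98, 0.02, 0.2],  [0.04, 0.96, -0.29]]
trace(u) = -1.79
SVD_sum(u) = [[-1.19, 1.75, 5.58], [1.64, -2.41, -7.69], [0.22, -0.32, -1.01]] + [[3.22,0.06,0.67], [2.84,0.05,0.59], [-3.79,-0.07,-0.79]] + [[0.07, 1.56, -0.47], [0.04, 0.87, -0.27], [0.09, 1.98, -0.60]]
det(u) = 166.94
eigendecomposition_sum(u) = [[(2.63+0j), (1.65-0j), (0.46+0j)], [2.89+0.00j, (1.81-0j), 0.50+0.00j], [(-0.67-0j), -0.42+0.00j, -0.12+0.00j]] + [[-0.27+1.25j, 0.86-0.87j, (2.66+1.13j)], [(0.81-1.93j), -1.65+1.14j, (-3.93-2.64j)], [-1.40-0.24j, 1.01+0.92j, (-1.14+3.02j)]] + [[-0.27-1.25j,0.86+0.87j,(2.66-1.13j)], [0.81+1.93j,-1.65-1.14j,(-3.93+2.64j)], [(-1.4+0.24j),(1.01-0.92j),-1.14-3.02j]]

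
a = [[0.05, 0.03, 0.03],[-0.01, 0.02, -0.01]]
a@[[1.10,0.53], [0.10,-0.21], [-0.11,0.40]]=[[0.05, 0.03], [-0.01, -0.01]]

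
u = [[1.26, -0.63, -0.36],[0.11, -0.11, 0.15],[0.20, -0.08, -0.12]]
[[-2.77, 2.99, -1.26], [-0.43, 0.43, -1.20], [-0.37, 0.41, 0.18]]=u @ [[-0.44,1.88,-2.07], [3.50,-1.31,1.11], [0.02,0.56,-5.70]]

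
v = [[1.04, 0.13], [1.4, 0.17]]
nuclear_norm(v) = 1.76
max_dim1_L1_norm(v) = 1.57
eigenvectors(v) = [[0.6, -0.12], [0.8, 0.99]]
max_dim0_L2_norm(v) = 1.74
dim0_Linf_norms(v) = [1.4, 0.17]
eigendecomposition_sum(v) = [[1.04, 0.13], [1.4, 0.17]] + [[-0.00, 0.00], [0.00, -0.00]]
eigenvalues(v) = [1.21, -0.0]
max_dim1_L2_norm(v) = 1.41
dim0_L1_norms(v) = [2.44, 0.3]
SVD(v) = [[-0.6, -0.8],  [-0.80, 0.6]] @ diag([1.757097391096109, 0.0029594261686064585]) @ [[-0.99, -0.12], [0.12, -0.99]]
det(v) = -0.01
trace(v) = 1.21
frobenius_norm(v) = 1.76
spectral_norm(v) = 1.76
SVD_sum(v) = [[1.04, 0.13], [1.4, 0.17]] + [[-0.00, 0.0], [0.0, -0.0]]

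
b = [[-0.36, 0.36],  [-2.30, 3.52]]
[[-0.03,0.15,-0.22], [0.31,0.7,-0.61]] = b @ [[0.51, -0.64, 1.23],[0.42, -0.22, 0.63]]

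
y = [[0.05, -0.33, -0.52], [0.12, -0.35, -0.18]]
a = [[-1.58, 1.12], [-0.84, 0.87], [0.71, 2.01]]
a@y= [[0.06, 0.13, 0.62], [0.06, -0.03, 0.28], [0.28, -0.94, -0.73]]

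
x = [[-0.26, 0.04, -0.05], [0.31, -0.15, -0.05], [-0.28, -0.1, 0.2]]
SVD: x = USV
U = [[-0.47, -0.39, 0.79], [0.64, 0.46, 0.61], [-0.61, 0.80, 0.03]]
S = [0.51, 0.23, 0.09]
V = [[0.96, -0.11, -0.25],  [0.1, -0.72, 0.68],  [-0.26, -0.68, -0.68]]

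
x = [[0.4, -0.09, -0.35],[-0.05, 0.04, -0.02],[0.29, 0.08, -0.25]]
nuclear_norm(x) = 0.83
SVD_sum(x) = [[0.4,-0.02,-0.35], [-0.02,0.0,0.02], [0.29,-0.02,-0.25]] + [[0.0, -0.07, 0.01],[-0.00, 0.04, -0.01],[-0.00, 0.1, -0.01]] + [[-0.01, -0.0, -0.01], [-0.03, -0.01, -0.03], [0.01, 0.0, 0.01]]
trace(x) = 0.19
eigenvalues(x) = [(0.24+0j), (-0.02+0.12j), (-0.02-0.12j)]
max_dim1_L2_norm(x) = 0.54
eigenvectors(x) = [[0.85+0.00j, (0.56+0.23j), 0.56-0.23j], [(-0.26+0j), 0.07+0.31j, 0.07-0.31j], [0.46+0.00j, 0.73+0.00j, (0.73-0j)]]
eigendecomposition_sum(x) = [[0.28+0.00j, (-0.2+0j), -0.19+0.00j],[(-0.09+0j), (0.06+0j), 0.06+0.00j],[(0.15+0j), -0.11+0.00j, -0.10+0.00j]] + [[(0.06+0j), 0.06+0.07j, (-0.08+0.04j)], [0.02+0.03j, -0.01+0.04j, (-0.04-0.02j)], [(0.07-0.03j), (0.1+0.05j), (-0.07+0.08j)]] + [[(0.06-0j),0.06-0.07j,(-0.08-0.04j)], [(0.02-0.03j),(-0.01-0.04j),(-0.04+0.02j)], [(0.07+0.03j),0.10-0.05j,-0.07-0.08j]]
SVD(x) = [[-0.82, -0.53, 0.24],  [0.04, 0.36, 0.93],  [-0.58, 0.77, -0.27]] @ diag([0.6561256399522399, 0.12447607126056087, 0.045878669126284924]) @ [[-0.76, 0.04, 0.65], [-0.05, 0.99, -0.12], [-0.65, -0.12, -0.75]]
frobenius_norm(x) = 0.67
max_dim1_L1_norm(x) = 0.84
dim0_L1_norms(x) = [0.74, 0.21, 0.62]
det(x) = 0.00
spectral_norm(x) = 0.66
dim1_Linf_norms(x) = [0.4, 0.05, 0.29]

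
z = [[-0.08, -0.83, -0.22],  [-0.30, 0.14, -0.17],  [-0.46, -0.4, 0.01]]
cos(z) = [[0.83, -0.02, -0.07], [-0.03, 0.84, -0.02], [-0.07, -0.15, 0.92]]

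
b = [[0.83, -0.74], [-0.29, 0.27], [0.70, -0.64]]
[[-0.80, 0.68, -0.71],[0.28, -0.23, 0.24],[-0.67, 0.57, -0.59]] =b@[[-1.08, 0.95, -1.26],[-0.13, 0.15, -0.46]]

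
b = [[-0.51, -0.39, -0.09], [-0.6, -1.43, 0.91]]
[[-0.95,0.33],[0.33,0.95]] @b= [[0.29, -0.1, 0.39], [-0.74, -1.49, 0.83]]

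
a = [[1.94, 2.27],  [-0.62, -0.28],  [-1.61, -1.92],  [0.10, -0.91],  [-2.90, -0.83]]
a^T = [[1.94,-0.62,-1.61,0.10,-2.90], [2.27,-0.28,-1.92,-0.91,-0.83]]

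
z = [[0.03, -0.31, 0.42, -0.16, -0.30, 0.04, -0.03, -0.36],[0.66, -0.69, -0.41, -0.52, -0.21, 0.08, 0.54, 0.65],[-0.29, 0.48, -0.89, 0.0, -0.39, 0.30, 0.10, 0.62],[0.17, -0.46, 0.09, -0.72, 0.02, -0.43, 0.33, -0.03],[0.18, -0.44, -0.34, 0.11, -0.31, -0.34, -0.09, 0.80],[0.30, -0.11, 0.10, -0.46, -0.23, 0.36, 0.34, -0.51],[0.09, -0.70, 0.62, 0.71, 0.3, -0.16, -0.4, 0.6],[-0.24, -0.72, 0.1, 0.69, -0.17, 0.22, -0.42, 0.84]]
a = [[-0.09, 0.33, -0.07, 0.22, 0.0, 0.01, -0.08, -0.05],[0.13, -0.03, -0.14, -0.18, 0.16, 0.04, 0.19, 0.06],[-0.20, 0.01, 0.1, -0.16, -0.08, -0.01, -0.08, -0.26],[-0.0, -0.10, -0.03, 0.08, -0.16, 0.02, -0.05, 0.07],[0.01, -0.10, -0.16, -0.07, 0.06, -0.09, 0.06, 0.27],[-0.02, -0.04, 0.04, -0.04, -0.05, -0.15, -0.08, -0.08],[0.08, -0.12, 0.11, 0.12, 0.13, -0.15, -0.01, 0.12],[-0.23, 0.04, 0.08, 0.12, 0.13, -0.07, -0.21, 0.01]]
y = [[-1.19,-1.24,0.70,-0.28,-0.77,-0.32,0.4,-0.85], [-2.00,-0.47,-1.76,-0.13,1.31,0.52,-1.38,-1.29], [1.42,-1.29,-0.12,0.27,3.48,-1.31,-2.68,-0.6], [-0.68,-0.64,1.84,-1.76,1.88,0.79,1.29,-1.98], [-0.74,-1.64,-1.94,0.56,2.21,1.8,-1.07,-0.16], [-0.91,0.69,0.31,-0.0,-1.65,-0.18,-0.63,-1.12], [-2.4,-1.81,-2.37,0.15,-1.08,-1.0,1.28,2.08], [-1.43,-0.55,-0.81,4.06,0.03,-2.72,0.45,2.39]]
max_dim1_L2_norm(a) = 0.42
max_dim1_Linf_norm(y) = 4.06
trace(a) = -0.03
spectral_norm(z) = 2.15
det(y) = -309.88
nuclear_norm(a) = 2.27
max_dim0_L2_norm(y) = 5.17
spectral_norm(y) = 7.17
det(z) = -0.00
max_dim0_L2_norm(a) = 0.42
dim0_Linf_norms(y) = [2.4, 1.81, 2.37, 4.06, 3.48, 2.72, 2.68, 2.39]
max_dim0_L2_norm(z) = 1.7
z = y @ a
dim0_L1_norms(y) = [10.77, 8.33, 9.85, 7.21, 12.41, 8.64, 9.18, 10.47]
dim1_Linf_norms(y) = [1.24, 2.0, 3.48, 1.98, 2.21, 1.65, 2.4, 4.06]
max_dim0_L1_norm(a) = 0.99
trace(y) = 2.16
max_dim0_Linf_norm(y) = 4.06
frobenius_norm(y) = 11.76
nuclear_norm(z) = 7.38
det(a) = 0.00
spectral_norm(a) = 0.62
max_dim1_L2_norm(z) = 1.45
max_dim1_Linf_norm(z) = 0.89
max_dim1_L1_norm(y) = 12.44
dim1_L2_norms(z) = [0.72, 1.45, 1.32, 1.03, 1.1, 0.94, 1.42, 1.42]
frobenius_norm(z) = 3.40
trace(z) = -1.78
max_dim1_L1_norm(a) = 0.93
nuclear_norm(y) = 27.81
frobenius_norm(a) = 0.97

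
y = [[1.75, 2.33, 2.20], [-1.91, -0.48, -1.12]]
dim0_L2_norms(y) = [2.59, 2.38, 2.47]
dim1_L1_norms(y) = [6.28, 3.51]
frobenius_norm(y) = 4.30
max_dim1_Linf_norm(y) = 2.33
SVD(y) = [[-0.87,0.5], [0.5,0.87]] @ diag([4.156848707582066, 1.0885351727313695]) @ [[-0.59, -0.54, -0.59], [-0.73, 0.68, 0.11]]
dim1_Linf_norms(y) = [2.33, 1.91]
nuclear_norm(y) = 5.25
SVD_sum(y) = [[2.14, 1.96, 2.14],[-1.22, -1.12, -1.22]] + [[-0.39, 0.37, 0.06], [-0.69, 0.64, 0.1]]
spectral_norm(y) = 4.16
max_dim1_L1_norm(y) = 6.28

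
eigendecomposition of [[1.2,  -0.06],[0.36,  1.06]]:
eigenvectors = [[0.18+0.33j, (0.18-0.33j)],[0.93+0.00j, 0.93-0.00j]]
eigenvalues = [(1.13+0.13j), (1.13-0.13j)]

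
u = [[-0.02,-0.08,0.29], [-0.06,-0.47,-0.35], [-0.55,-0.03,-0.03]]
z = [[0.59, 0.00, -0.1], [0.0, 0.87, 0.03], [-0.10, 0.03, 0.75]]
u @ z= [[-0.04, -0.06, 0.22], [-0.0, -0.42, -0.27], [-0.32, -0.03, 0.03]]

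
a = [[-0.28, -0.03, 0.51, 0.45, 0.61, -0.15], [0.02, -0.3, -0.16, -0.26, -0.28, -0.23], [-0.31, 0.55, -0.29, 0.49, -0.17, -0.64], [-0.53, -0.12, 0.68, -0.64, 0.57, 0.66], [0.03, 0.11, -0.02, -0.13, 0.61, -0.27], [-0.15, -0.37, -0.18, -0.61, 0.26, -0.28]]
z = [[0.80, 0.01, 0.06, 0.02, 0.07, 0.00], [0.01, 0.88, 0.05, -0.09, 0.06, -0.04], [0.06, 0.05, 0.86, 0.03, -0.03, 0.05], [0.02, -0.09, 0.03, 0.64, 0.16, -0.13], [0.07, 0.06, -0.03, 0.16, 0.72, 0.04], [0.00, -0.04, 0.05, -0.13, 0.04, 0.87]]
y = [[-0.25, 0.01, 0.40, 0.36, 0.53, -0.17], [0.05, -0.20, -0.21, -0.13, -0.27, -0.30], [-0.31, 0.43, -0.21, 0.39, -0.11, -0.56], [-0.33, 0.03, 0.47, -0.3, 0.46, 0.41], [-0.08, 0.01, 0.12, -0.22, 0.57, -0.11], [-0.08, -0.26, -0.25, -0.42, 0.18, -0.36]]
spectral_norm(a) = 1.65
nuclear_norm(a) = 4.85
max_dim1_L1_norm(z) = 1.13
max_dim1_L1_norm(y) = 2.01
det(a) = 0.04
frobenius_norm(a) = 2.35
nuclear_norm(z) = 4.77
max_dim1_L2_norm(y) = 0.9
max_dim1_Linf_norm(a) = 0.68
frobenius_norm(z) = 2.00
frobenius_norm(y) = 1.85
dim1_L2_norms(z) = [0.81, 0.89, 0.87, 0.68, 0.74, 0.88]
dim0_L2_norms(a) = [0.69, 0.75, 0.93, 1.14, 1.12, 1.04]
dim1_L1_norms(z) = [0.96, 1.13, 1.08, 1.07, 1.08, 1.13]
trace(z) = 4.77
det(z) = 0.21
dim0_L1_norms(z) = [0.96, 1.13, 1.08, 1.07, 1.08, 1.13]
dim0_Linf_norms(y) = [0.33, 0.43, 0.47, 0.42, 0.57, 0.56]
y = z @ a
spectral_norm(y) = 1.25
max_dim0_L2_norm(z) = 0.89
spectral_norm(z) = 0.96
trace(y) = -0.75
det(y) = 0.01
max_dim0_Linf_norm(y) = 0.57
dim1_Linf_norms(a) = [0.61, 0.3, 0.64, 0.68, 0.61, 0.61]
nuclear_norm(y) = 3.77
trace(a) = -1.18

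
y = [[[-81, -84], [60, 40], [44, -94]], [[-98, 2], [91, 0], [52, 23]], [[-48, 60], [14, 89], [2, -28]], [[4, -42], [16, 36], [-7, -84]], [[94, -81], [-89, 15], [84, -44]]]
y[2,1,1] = 89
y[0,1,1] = 40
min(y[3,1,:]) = 16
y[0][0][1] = -84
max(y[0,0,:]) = -81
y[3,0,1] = -42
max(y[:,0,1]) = 60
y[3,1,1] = 36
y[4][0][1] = -81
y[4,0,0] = 94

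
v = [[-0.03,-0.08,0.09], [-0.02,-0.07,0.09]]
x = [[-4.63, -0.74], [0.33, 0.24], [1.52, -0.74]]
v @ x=[[0.25, -0.06], [0.21, -0.07]]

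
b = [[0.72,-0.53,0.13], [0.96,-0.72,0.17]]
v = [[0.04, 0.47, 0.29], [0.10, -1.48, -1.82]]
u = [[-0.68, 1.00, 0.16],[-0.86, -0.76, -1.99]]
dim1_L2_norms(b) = [0.9, 1.21]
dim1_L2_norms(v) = [0.55, 2.35]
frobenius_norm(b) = 1.51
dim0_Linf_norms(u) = [0.86, 1.0, 1.99]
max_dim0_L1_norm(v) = 2.11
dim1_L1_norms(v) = [0.8, 3.4]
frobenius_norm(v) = 2.41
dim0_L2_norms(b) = [1.2, 0.89, 0.21]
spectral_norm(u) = 2.31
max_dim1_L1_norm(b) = 1.85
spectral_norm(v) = 2.41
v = u + b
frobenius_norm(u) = 2.60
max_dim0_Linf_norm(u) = 1.99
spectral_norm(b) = 1.51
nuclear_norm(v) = 2.59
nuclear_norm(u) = 3.50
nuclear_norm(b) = 1.52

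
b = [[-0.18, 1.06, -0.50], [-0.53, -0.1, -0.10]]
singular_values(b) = [1.19, 0.55]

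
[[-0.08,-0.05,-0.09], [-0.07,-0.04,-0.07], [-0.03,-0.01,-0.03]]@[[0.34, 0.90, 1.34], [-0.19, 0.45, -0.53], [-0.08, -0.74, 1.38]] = [[-0.01, -0.03, -0.20], [-0.01, -0.03, -0.17], [-0.01, -0.01, -0.08]]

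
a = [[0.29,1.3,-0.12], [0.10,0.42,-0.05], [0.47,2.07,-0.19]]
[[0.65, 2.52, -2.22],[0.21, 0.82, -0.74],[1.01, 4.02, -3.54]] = a @ [[-1.93, 1.33, -0.38], [0.83, 1.66, -1.45], [-1.05, 0.21, 1.91]]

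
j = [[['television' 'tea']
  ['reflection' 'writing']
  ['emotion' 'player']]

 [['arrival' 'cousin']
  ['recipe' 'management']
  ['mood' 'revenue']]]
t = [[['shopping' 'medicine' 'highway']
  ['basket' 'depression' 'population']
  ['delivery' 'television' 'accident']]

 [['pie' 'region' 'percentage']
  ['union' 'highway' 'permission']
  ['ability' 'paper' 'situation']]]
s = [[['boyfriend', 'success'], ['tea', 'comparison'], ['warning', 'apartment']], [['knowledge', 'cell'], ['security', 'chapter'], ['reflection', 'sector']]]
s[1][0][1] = 'cell'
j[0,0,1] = 'tea'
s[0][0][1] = 'success'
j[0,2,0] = 'emotion'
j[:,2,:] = [['emotion', 'player'], ['mood', 'revenue']]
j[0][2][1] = 'player'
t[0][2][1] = 'television'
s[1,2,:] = ['reflection', 'sector']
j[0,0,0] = 'television'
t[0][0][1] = 'medicine'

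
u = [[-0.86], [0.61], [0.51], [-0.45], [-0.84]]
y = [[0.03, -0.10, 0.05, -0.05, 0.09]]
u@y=[[-0.03, 0.09, -0.04, 0.04, -0.08],[0.02, -0.06, 0.03, -0.03, 0.05],[0.02, -0.05, 0.03, -0.03, 0.05],[-0.01, 0.05, -0.02, 0.02, -0.04],[-0.03, 0.08, -0.04, 0.04, -0.08]]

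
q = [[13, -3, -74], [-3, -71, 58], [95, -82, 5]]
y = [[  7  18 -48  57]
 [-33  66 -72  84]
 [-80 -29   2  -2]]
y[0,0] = 7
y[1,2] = -72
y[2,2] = 2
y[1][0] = -33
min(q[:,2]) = -74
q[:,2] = [-74, 58, 5]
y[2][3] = -2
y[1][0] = -33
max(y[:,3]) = 84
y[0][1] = 18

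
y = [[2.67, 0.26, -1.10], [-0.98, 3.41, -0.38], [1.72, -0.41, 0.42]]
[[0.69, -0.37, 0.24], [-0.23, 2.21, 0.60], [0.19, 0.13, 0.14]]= y@[[0.16, 0.08, 0.11], [-0.05, 0.75, 0.22], [-0.25, 0.71, 0.1]]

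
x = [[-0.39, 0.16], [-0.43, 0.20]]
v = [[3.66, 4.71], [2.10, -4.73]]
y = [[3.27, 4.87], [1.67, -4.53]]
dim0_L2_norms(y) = [3.67, 6.65]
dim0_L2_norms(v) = [4.22, 6.68]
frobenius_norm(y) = 7.60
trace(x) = -0.19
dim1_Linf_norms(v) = [4.71, 4.73]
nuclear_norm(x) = 0.65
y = v + x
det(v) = -27.20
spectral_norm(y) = 6.81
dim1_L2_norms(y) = [5.87, 4.83]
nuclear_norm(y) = 10.18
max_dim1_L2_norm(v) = 5.96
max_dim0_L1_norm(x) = 0.82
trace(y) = -1.26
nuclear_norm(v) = 10.81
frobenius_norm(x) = 0.63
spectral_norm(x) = 0.63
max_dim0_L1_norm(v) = 9.44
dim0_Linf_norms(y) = [3.27, 4.87]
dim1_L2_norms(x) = [0.42, 0.47]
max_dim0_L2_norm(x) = 0.58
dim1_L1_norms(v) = [8.37, 6.83]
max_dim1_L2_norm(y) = 5.87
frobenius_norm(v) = 7.90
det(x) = -0.01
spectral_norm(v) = 6.81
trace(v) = -1.07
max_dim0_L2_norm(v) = 6.68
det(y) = -22.95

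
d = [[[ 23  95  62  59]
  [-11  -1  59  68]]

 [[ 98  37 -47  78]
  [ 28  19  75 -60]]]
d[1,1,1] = 19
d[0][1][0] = -11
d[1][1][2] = 75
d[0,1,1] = -1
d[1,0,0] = 98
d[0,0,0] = 23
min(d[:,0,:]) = -47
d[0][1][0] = -11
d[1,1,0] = 28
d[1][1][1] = 19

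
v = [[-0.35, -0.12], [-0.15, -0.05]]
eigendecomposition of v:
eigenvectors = [[-0.92, 0.32], [-0.39, -0.95]]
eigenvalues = [-0.4, 0.0]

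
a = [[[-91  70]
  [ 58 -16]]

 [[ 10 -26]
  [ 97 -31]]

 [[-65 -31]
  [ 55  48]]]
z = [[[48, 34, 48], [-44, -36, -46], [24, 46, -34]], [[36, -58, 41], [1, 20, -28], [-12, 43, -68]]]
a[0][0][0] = -91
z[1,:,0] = [36, 1, -12]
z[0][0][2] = 48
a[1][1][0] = 97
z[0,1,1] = -36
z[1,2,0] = -12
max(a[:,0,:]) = 70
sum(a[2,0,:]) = -96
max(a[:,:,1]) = 70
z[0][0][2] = 48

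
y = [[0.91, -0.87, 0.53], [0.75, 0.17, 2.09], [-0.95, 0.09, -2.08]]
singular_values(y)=[3.3, 1.08, 0.0]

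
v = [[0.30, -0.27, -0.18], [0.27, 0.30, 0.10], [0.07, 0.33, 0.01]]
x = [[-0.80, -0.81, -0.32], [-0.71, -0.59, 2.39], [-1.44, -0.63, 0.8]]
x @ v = [[-0.48, -0.13, 0.06], [-0.2, 0.80, 0.09], [-0.55, 0.46, 0.2]]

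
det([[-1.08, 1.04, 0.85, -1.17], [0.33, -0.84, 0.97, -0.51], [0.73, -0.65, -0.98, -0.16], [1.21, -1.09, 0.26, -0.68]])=1.149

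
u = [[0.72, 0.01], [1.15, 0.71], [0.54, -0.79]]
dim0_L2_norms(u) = [1.46, 1.06]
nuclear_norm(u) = 2.50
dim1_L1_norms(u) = [0.73, 1.86, 1.33]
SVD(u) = [[-0.45, 0.23], [-0.88, -0.29], [-0.17, 0.93]] @ diag([1.5068346368797672, 0.9951127459235061]) @ [[-0.94, -0.33], [0.33, -0.94]]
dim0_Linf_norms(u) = [1.15, 0.79]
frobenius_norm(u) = 1.81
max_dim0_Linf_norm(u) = 1.15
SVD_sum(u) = [[0.65, 0.22], [1.25, 0.43], [0.24, 0.08]] + [[0.07,-0.21], [-0.10,0.28], [0.30,-0.87]]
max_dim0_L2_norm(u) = 1.46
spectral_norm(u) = 1.51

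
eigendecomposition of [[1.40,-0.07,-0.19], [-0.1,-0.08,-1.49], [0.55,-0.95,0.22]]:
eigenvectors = [[0.08+0.35j,  (0.08-0.35j),  (0.07+0j)], [-0.68+0.00j,  (-0.68-0j),  0.82+0.00j], [(0.64+0.06j),  (0.64-0.06j),  (0.56+0j)]]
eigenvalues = [(1.32+0.19j), (1.32-0.19j), (-1.11+0j)]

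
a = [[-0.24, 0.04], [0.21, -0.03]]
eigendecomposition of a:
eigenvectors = [[-0.76,-0.16], [0.65,-0.99]]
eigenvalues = [-0.27, 0.0]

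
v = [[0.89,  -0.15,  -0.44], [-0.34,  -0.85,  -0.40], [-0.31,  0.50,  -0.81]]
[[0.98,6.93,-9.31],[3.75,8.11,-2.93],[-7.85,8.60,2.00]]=v @ [[2.05,0.68,-7.87], [-7.30,-3.64,4.91], [4.4,-13.13,3.57]]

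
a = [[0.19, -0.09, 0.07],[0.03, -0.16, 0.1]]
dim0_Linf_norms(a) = [0.19, 0.16, 0.1]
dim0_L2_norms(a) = [0.19, 0.18, 0.12]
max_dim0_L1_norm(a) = 0.25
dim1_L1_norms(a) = [0.35, 0.29]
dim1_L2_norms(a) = [0.22, 0.19]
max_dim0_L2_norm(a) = 0.19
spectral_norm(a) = 0.27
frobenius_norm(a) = 0.29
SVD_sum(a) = [[0.13, -0.13, 0.09],  [0.10, -0.11, 0.07]] + [[0.06,0.04,-0.02], [-0.07,-0.05,0.03]]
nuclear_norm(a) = 0.39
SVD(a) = [[-0.78, -0.62], [-0.62, 0.78]] @ diag([0.26574922886309205, 0.12238197317690185]) @ [[-0.63,0.64,-0.44], [-0.77,-0.57,0.28]]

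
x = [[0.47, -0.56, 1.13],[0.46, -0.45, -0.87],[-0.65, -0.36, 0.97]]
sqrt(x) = [[0.84-0.01j, -0.33+0.13j, (0.53+0.08j)], [(0.25-0.05j), (0.13+0.68j), (-0.58+0.4j)], [(-0.32-0.01j), -0.26+0.21j, 1.04+0.12j]]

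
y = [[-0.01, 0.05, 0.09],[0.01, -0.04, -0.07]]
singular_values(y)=[0.13, 0.0]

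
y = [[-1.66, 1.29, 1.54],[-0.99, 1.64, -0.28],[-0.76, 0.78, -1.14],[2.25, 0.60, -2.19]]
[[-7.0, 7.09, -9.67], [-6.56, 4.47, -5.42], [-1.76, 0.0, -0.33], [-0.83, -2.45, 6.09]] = y @ [[-0.39, 0.1, 1.06],[-4.45, 3.14, -3.10],[-1.24, 2.08, -2.54]]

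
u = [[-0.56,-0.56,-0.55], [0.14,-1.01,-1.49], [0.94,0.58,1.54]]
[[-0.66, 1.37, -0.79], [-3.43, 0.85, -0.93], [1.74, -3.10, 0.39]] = u @ [[-1.27, -1.86, 0.21], [0.92, 0.43, 1.72], [1.56, -1.04, -0.52]]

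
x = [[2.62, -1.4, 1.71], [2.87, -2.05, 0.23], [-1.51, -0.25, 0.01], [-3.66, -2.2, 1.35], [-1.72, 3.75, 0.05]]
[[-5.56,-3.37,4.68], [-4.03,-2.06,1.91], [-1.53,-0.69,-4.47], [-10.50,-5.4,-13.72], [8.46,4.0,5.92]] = x@[[0.58, 0.25, 2.52],[2.55, 1.20, 2.72],[-2.05, -1.37, 1.1]]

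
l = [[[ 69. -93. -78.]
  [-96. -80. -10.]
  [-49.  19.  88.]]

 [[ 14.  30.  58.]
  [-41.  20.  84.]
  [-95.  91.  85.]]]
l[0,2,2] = 88.0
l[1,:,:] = [[14.0, 30.0, 58.0], [-41.0, 20.0, 84.0], [-95.0, 91.0, 85.0]]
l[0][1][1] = -80.0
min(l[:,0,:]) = -93.0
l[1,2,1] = 91.0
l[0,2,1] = 19.0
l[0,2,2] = 88.0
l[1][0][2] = 58.0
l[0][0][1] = -93.0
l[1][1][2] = 84.0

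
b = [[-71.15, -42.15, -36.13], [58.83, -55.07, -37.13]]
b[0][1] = -42.15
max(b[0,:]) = -36.13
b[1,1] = -55.07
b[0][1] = -42.15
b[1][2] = -37.13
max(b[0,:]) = -36.13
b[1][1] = -55.07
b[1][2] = -37.13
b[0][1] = -42.15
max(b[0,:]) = -36.13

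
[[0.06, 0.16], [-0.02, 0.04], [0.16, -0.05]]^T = [[0.06, -0.02, 0.16],  [0.16, 0.04, -0.05]]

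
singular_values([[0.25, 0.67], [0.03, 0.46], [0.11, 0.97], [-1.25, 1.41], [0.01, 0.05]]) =[2.09, 0.92]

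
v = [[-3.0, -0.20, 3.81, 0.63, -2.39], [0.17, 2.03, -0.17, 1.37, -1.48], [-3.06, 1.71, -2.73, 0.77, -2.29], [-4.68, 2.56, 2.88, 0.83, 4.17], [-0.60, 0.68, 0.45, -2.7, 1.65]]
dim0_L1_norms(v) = [11.51, 7.18, 10.04, 6.3, 11.98]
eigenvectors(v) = [[(0.04-0.57j), (0.04+0.57j), (0.17+0.28j), 0.17-0.28j, 0.26+0.00j],  [0.01+0.08j, (0.01-0.08j), (0.25+0.18j), (0.25-0.18j), (0.84+0j)],  [0.60+0.00j, 0.60-0.00j, (0.01+0.15j), 0.01-0.15j, 0.25+0.00j],  [-0.07-0.48j, -0.07+0.48j, -0.70+0.00j, -0.70-0.00j, (0.31+0j)],  [0.10-0.27j, (0.1+0.27j), -0.05-0.53j, -0.05+0.53j, -0.24+0.00j]]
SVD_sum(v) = [[-2.29,0.98,1.59,0.25,1.15], [0.01,-0.0,-0.0,-0.00,-0.00], [-0.43,0.18,0.30,0.05,0.22], [-5.16,2.21,3.58,0.57,2.60], [-0.9,0.39,0.62,0.10,0.45]] + [[-1.08,0.5,-0.46,0.95,-2.14],[-0.81,0.37,-0.34,0.72,-1.62],[-1.67,0.77,-0.71,1.48,-3.32],[0.48,-0.22,0.20,-0.42,0.95],[0.81,-0.37,0.34,-0.72,1.61]] + [[0.60, -1.59, 2.74, 0.05, -1.23], [-0.09, 0.23, -0.39, -0.01, 0.18], [-0.46, 1.23, -2.11, -0.04, 0.95], [-0.21, 0.55, -0.94, -0.02, 0.42], [-0.12, 0.32, -0.55, -0.01, 0.25]] + [[-0.27,-0.16,-0.09,-0.59,-0.15], [0.54,0.32,0.18,1.18,0.29], [-0.38,-0.23,-0.12,-0.83,-0.21], [0.29,0.17,0.09,0.63,0.16], [-0.77,-0.46,-0.25,-1.69,-0.42]] + [[0.04,0.08,0.03,-0.04,-0.02], [0.53,1.11,0.39,-0.52,-0.33], [-0.12,-0.25,-0.09,0.12,0.07], [-0.07,-0.15,-0.05,0.07,0.05], [0.38,0.81,0.29,-0.38,-0.24]]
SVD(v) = [[-0.4, 0.46, -0.75, 0.25, 0.06], [0.0, 0.35, 0.11, -0.49, 0.79], [-0.07, 0.71, 0.58, 0.35, -0.17], [-0.90, -0.2, 0.26, -0.26, -0.11], [-0.16, -0.34, 0.15, 0.71, 0.57]] @ diag([7.968869066533944, 5.802804230271975, 4.596851214462523, 2.7884981893676146, 1.8089017733321038]) @ [[0.72, -0.31, -0.50, -0.08, -0.36], [-0.40, 0.19, -0.17, 0.36, -0.8], [-0.17, 0.46, -0.79, -0.02, 0.36], [-0.39, -0.23, -0.13, -0.86, -0.21], [0.37, 0.78, 0.28, -0.36, -0.23]]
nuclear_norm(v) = 22.97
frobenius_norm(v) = 11.37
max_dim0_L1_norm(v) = 11.98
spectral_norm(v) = 7.97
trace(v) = -1.22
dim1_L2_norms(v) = [5.45, 2.87, 5.06, 7.4, 3.32]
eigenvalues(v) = [(-3.34+3.53j), (-3.34-3.53j), (1.26+3.71j), (1.26-3.71j), (2.96+0j)]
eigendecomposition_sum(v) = [[(-1.41+1.15j), (-0.03-0.58j), 1.67+1.51j, -0.29+0.04j, -0.27+0.85j], [0.15-0.20j, (0.02+0.07j), -0.27-0.14j, (0.04-0.01j), (0.01-0.12j)], [(-1.3-1.4j), (0.61-0.07j), -1.47+1.85j, -0.06-0.30j, (-0.91-0.23j)], [(-0.96+1.22j), (-0.13-0.48j), 1.66+0.94j, -0.24+0.08j, -0.07+0.75j], [-0.84+0.35j, (0.07-0.28j), (0.59+0.96j), (-0.15-0.02j), -0.25+0.37j]] + [[-1.41-1.15j, (-0.03+0.58j), (1.67-1.51j), (-0.29-0.04j), -0.27-0.85j], [0.15+0.20j, 0.02-0.07j, -0.27+0.14j, 0.04+0.01j, (0.01+0.12j)], [(-1.3+1.4j), 0.61+0.07j, (-1.47-1.85j), (-0.06+0.3j), -0.91+0.23j], [(-0.96-1.22j), (-0.13+0.48j), (1.66-0.94j), -0.24-0.08j, (-0.07-0.75j)], [(-0.84-0.35j), (0.07+0.28j), (0.59-0.96j), (-0.15+0.02j), (-0.25-0.37j)]] + [[(0.02+0.67j), (-0.54-0.13j), (0.24-0.03j), (0.47-0.55j), (-1.03-0.48j)], [(0.27+0.58j), -0.53+0.09j, (0.2-0.11j), (0.2-0.66j), -1.08-0.03j], [(-0.13+0.29j), -0.20-0.17j, 0.11+0.04j, (0.31-0.14j), (-0.34-0.41j)], [(-1.25-0.71j), (0.85-0.85j), (-0.22+0.47j), (0.49+1.48j), (2.03-1.37j)], [(0.45-0.99j), 0.70+0.58j, (-0.37-0.13j), (-1.08+0.47j), 1.17+1.43j]] + [[(0.02-0.67j), -0.54+0.13j, (0.24+0.03j), 0.47+0.55j, (-1.03+0.48j)],[0.27-0.58j, -0.53-0.09j, (0.2+0.11j), 0.20+0.66j, -1.08+0.03j],[-0.13-0.29j, (-0.2+0.17j), (0.11-0.04j), (0.31+0.14j), (-0.34+0.41j)],[-1.25+0.71j, 0.85+0.85j, -0.22-0.47j, 0.49-1.48j, (2.03+1.37j)],[0.45+0.99j, 0.70-0.58j, (-0.37+0.13j), (-1.08-0.47j), (1.17-1.43j)]] + [[(-0.21+0j), (0.94+0j), (-0.01-0j), 0.28-0.00j, 0.21+0.00j], [-0.66+0.00j, (3.03+0j), -0.03-0.00j, (0.89-0j), 0.67+0.00j], [(-0.2+0j), 0.90+0.00j, -0.01-0.00j, 0.27-0.00j, (0.2+0j)], [-0.25+0.00j, (1.12+0j), -0.01-0.00j, (0.33-0j), (0.25+0j)], [(0.19-0j), (-0.86-0j), (0.01+0j), -0.25+0.00j, -0.19-0.00j]]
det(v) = 1072.21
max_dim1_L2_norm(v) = 7.4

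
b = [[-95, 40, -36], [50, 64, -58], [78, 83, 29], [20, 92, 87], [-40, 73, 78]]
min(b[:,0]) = -95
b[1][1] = 64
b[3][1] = 92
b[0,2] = -36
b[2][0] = 78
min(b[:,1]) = 40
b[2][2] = 29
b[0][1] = 40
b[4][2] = 78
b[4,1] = 73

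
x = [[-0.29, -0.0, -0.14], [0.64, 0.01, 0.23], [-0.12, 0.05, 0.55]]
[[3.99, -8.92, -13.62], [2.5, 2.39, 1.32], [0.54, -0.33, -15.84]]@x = [[-5.23, -0.77, -10.1], [0.65, 0.09, 0.93], [1.53, -0.80, -8.86]]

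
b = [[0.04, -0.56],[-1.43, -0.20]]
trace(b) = -0.16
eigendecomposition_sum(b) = [[0.47, -0.26],[-0.65, 0.36]] + [[-0.43, -0.30],  [-0.78, -0.56]]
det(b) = -0.81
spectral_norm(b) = 1.44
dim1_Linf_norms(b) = [0.56, 1.43]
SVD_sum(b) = [[-0.04,-0.01],[-1.43,-0.22]] + [[0.08, -0.55], [-0.0, 0.02]]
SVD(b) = [[0.03, 1.00], [1.0, -0.03]] @ diag([1.4445052081460645, 0.5599149074983579]) @ [[-0.99, -0.15],[0.15, -0.99]]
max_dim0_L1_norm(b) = 1.47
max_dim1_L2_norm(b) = 1.44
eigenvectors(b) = [[0.58,0.48], [-0.81,0.88]]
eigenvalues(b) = [0.82, -0.98]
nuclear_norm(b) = 2.00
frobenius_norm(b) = 1.55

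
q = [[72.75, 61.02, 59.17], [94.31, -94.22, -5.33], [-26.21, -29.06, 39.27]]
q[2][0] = -26.21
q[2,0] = -26.21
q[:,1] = [61.02, -94.22, -29.06]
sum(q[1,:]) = -5.239999999999997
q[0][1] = 61.02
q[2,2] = 39.27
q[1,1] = -94.22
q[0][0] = 72.75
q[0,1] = 61.02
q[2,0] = -26.21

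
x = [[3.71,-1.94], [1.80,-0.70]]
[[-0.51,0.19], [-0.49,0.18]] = x @ [[-0.66,0.25],[-1.00,0.38]]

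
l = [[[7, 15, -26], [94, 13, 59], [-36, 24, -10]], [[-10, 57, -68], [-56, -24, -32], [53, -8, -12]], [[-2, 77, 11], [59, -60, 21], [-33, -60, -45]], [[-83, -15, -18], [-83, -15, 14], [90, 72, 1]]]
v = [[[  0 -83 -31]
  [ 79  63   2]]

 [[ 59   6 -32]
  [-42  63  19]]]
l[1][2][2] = -12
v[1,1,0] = -42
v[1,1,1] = 63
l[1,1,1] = -24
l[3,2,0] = 90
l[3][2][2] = 1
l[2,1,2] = 21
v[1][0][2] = -32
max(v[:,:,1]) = 63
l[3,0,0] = -83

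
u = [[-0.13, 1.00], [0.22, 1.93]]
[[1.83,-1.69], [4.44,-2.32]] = u@[[1.92,  2.0], [2.08,  -1.43]]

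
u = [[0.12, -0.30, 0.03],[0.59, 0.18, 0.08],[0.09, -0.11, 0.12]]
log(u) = [[-0.98, -0.87, 0.28], [1.71, -0.71, 0.11], [0.78, -0.13, -2.21]]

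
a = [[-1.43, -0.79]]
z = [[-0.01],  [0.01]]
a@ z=[[0.01]]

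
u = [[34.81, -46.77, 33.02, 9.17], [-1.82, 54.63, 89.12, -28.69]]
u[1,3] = -28.69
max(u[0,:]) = 34.81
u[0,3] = 9.17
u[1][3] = -28.69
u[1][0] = -1.82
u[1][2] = 89.12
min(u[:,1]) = -46.77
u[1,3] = -28.69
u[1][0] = -1.82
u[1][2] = 89.12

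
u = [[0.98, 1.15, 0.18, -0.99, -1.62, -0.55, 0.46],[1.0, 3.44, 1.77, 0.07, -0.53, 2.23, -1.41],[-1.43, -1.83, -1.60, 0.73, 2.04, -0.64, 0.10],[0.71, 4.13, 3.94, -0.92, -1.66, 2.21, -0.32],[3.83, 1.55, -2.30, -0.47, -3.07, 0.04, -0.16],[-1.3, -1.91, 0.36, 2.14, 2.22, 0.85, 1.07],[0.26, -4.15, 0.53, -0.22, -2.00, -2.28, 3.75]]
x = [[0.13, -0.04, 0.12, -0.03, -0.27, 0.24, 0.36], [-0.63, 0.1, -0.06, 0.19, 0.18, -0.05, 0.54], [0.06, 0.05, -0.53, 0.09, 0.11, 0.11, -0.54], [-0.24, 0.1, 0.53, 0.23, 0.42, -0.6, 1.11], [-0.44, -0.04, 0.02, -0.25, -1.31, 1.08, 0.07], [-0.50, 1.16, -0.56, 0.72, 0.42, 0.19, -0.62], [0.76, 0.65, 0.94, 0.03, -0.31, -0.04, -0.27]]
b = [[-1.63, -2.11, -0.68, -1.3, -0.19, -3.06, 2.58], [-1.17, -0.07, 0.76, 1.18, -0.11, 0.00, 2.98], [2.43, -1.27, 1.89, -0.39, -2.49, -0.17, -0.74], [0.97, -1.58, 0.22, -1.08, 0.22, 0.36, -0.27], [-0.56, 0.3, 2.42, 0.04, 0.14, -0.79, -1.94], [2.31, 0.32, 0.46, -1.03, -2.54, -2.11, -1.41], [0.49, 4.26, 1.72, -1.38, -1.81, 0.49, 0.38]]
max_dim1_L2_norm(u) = 6.46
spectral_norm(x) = 2.00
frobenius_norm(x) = 3.47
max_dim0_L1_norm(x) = 3.51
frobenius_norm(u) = 13.20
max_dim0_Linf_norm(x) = 1.31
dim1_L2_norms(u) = [2.54, 4.82, 3.61, 6.46, 5.66, 4.1, 6.39]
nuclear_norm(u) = 24.84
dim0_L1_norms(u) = [9.51, 18.16, 10.68, 5.54, 13.14, 8.8, 7.27]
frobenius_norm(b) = 10.85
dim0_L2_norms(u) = [4.58, 7.54, 5.19, 2.69, 5.31, 4.06, 4.19]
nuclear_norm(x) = 7.19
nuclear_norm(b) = 24.87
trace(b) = -2.48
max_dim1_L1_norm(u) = 13.89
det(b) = 964.29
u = x @ b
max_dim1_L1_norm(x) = 4.17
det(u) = 0.19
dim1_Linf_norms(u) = [1.62, 3.44, 2.04, 4.13, 3.83, 2.22, 4.15]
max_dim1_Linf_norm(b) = 4.26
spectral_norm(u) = 9.86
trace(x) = -1.46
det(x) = 0.00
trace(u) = 3.43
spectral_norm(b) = 6.82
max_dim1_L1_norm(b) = 11.55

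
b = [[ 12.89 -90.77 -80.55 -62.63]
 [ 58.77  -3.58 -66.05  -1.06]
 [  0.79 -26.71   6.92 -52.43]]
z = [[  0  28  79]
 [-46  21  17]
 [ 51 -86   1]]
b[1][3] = -1.06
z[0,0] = 0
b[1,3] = -1.06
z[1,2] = 17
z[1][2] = 17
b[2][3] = -52.43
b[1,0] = 58.77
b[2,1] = -26.71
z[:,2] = [79, 17, 1]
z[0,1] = 28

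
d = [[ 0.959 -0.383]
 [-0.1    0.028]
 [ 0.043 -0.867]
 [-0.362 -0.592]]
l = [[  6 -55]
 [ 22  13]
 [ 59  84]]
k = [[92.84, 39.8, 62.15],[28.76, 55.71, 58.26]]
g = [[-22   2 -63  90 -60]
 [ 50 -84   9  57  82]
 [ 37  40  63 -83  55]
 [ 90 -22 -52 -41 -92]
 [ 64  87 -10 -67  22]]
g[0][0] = -22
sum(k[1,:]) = 142.73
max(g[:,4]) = 82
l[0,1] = -55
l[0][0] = 6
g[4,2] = -10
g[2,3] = -83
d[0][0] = 0.959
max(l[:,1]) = 84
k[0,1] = 39.8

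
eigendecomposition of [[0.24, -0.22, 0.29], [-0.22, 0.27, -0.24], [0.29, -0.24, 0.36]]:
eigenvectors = [[0.55, -0.82, 0.15], [-0.53, -0.20, 0.83], [0.65, 0.53, 0.54]]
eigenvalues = [0.8, -0.0, 0.07]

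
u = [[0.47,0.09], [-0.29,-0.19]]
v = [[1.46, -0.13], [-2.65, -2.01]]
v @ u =[[0.72, 0.16], [-0.66, 0.14]]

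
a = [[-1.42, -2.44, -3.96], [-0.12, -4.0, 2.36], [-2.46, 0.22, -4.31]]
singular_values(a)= [6.82, 4.75, 0.95]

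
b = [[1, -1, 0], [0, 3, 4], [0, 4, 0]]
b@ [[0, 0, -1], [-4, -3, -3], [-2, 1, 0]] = [[4, 3, 2], [-20, -5, -9], [-16, -12, -12]]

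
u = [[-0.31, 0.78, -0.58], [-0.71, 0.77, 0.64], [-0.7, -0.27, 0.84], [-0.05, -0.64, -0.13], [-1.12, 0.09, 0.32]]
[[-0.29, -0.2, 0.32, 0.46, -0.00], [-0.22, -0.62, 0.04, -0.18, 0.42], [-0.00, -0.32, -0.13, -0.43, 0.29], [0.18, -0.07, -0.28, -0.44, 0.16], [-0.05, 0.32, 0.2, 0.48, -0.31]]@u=[[-0.02, -0.76, 0.25], [0.02, -0.51, -0.08], [0.01, 0.09, -0.17], [0.03, 0.46, -0.28], [-0.03, -0.18, 0.24]]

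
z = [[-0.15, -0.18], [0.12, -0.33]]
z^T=[[-0.15, 0.12], [-0.18, -0.33]]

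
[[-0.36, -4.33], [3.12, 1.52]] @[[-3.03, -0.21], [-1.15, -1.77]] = [[6.07,7.74], [-11.2,-3.35]]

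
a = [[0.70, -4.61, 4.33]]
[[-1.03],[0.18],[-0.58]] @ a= [[-0.72, 4.75, -4.46], [0.13, -0.83, 0.78], [-0.41, 2.67, -2.51]]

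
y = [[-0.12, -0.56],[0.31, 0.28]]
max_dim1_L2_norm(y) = 0.57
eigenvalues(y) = [(0.08+0.37j), (0.08-0.37j)]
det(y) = 0.14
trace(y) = 0.16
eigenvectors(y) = [[0.80+0.00j, (0.8-0j)], [(-0.29-0.52j), (-0.29+0.52j)]]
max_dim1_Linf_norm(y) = 0.56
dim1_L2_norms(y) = [0.57, 0.42]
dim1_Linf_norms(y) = [0.56, 0.31]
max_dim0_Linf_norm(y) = 0.56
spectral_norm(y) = 0.68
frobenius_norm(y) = 0.71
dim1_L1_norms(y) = [0.68, 0.59]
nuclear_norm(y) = 0.88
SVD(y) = [[0.83, -0.56], [-0.56, -0.83]] @ diag([0.6781446786252687, 0.20644562202243824]) @ [[-0.40, -0.92], [-0.92, 0.4]]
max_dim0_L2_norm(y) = 0.63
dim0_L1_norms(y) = [0.43, 0.84]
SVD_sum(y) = [[-0.23, -0.51],[0.15, 0.35]] + [[0.11, -0.05],[0.16, -0.07]]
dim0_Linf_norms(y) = [0.31, 0.56]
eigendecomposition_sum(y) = [[-0.06+0.20j, -0.28+0.06j], [(0.15-0.03j), (0.14+0.16j)]] + [[(-0.06-0.2j),(-0.28-0.06j)], [0.15+0.03j,0.14-0.16j]]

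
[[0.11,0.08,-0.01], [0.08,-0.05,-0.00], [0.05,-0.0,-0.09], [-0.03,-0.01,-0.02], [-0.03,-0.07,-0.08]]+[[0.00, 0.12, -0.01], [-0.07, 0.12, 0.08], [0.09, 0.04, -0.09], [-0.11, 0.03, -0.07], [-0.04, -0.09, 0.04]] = [[0.11, 0.20, -0.02], [0.01, 0.07, 0.08], [0.14, 0.04, -0.18], [-0.14, 0.02, -0.09], [-0.07, -0.16, -0.04]]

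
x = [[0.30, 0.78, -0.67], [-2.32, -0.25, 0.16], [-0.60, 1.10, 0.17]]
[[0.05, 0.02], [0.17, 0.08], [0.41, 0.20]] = x@[[-0.09, -0.04], [0.29, 0.14], [0.23, 0.11]]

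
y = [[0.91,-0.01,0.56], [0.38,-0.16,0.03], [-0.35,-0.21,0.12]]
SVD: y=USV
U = [[-0.92, 0.26, -0.28],[-0.31, -0.08, 0.95],[0.23, 0.96, 0.16]]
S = [1.15, 0.35, 0.22]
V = [[-0.90, 0.01, -0.43], [-0.37, -0.55, 0.75], [0.23, -0.84, -0.5]]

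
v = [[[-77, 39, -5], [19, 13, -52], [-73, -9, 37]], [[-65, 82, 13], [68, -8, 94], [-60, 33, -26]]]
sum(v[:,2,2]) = 11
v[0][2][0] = -73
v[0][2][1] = -9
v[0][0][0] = -77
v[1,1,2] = 94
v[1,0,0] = -65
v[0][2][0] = -73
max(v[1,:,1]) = 82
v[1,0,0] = -65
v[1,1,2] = 94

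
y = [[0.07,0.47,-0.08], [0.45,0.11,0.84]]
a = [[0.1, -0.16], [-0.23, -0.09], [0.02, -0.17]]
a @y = [[-0.06, 0.03, -0.14], [-0.06, -0.12, -0.06], [-0.08, -0.01, -0.14]]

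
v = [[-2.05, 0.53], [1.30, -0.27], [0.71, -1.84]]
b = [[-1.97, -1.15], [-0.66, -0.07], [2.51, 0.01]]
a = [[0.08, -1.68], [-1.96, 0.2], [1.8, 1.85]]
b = v + a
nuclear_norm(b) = 4.22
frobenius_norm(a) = 3.66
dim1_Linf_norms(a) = [1.68, 1.96, 1.85]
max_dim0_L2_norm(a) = 2.66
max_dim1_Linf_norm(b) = 2.51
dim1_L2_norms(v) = [2.12, 1.33, 1.97]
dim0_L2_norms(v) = [2.53, 1.93]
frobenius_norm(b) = 3.46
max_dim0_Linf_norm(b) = 2.51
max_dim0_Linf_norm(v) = 2.05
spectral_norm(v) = 2.85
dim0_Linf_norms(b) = [2.51, 1.15]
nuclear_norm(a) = 5.05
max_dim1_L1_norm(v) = 2.58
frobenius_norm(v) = 3.18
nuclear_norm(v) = 4.27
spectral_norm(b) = 3.34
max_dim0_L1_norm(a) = 3.84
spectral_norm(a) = 3.09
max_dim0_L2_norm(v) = 2.53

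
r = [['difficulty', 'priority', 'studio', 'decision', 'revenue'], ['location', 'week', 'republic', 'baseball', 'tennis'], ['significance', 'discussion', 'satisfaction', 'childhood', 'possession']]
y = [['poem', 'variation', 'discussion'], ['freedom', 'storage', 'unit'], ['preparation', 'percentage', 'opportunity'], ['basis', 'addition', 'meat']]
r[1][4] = 'tennis'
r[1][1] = 'week'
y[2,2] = 'opportunity'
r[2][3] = 'childhood'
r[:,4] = ['revenue', 'tennis', 'possession']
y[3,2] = 'meat'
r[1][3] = 'baseball'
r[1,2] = 'republic'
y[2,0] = 'preparation'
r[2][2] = 'satisfaction'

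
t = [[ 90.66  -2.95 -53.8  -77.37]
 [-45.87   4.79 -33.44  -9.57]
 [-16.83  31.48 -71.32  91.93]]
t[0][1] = -2.95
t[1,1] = 4.79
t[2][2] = -71.32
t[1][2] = -33.44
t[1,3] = -9.57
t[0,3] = -77.37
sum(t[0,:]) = -43.46000000000001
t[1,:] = [-45.87, 4.79, -33.44, -9.57]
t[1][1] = 4.79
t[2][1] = 31.48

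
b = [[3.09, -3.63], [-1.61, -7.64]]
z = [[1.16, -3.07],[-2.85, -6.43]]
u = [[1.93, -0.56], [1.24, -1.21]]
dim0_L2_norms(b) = [3.48, 8.46]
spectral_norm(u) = 2.58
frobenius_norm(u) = 2.65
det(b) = -29.45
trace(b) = -4.55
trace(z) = -5.27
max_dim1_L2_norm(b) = 7.81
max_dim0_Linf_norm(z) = 6.43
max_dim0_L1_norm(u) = 3.17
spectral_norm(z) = 7.45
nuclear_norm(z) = 9.63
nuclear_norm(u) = 3.21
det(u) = -1.64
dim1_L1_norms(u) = [2.49, 2.45]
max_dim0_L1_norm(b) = 11.27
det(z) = -16.21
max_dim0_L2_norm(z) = 7.13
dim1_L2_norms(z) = [3.28, 7.03]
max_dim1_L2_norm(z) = 7.03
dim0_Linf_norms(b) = [3.09, 7.64]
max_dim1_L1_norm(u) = 2.49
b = u + z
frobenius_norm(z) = 7.76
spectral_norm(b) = 8.46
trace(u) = 0.72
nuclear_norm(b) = 11.94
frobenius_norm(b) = 9.15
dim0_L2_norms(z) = [3.08, 7.13]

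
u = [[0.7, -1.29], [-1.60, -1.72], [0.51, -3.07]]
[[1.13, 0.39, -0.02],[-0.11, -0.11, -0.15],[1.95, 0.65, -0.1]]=u @ [[0.64, 0.25, 0.05],  [-0.53, -0.17, 0.04]]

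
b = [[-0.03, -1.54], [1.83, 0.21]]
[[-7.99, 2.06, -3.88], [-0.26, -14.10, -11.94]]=b@[[-0.74,  -7.57,  -6.83],[5.2,  -1.19,  2.65]]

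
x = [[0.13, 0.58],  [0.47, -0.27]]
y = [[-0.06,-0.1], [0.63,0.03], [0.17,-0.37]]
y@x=[[-0.05, -0.01],[0.1, 0.36],[-0.15, 0.20]]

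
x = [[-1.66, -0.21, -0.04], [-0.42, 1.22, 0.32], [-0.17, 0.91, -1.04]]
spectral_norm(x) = 1.78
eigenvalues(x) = [1.37, -1.69, -1.16]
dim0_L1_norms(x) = [2.25, 2.34, 1.4]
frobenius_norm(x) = 2.55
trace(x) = -1.48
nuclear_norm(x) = 4.30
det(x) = 2.70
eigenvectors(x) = [[0.07, -0.99, -0.02], [-0.93, -0.13, -0.14], [-0.36, -0.07, 0.99]]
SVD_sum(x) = [[-1.16, 0.63, -0.24], [-0.76, 0.41, -0.16], [-0.66, 0.36, -0.14]] + [[-0.50, -0.79, 0.32], [0.33, 0.53, -0.21], [0.49, 0.79, -0.32]] + [[-0.0, -0.05, -0.12], [0.01, 0.27, 0.69], [-0.01, -0.23, -0.59]]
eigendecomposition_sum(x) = [[0.01, -0.10, -0.01], [-0.19, 1.29, 0.17], [-0.07, 0.49, 0.07]] + [[-1.67, -0.1, -0.05], [-0.23, -0.01, -0.01], [-0.12, -0.01, -0.0]] + [[-0.00, -0.01, 0.02], [-0.00, -0.06, 0.15], [0.02, 0.42, -1.10]]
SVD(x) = [[-0.76, 0.64, 0.13], [-0.49, -0.43, -0.75], [-0.43, -0.64, 0.64]] @ diag([1.776510313302872, 1.5431358369091646, 0.9848060192622611]) @ [[0.87, -0.47, 0.18], [-0.50, -0.80, 0.32], [-0.01, -0.37, -0.93]]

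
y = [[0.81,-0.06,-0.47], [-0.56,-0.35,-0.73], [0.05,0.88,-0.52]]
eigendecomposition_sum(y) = [[0.82-0.00j, -0.17+0.00j, -0.18-0.00j], [-0.28+0.00j, 0.06+0.00j, 0.06+0.00j], [-0.14+0.00j, 0.03+0.00j, 0.03+0.00j]] + [[(-0.01+0.05j), (0.05+0.14j), (-0.14+0.04j)], [(-0.14+0.1j), -0.20+0.42j, -0.40-0.26j], [(0.1+0.14j), (0.43+0.22j), (-0.28+0.4j)]] + [[(-0.01-0.05j),(0.05-0.14j),(-0.14-0.04j)], [-0.14-0.10j,(-0.2-0.42j),(-0.4+0.26j)], [0.10-0.14j,0.43-0.22j,-0.28-0.40j]]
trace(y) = -0.06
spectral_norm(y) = 1.10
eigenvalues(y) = [(0.91+0j), (-0.49+0.87j), (-0.49-0.87j)]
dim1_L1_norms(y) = [1.34, 1.64, 1.45]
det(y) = 0.91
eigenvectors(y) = [[(0.93+0j), (-0.16-0.14j), -0.16+0.14j],[(-0.32+0j), -0.02-0.68j, -0.02+0.68j],[-0.16+0.00j, (-0.7+0j), -0.70-0.00j]]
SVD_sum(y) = [[0.32, 0.41, -0.38], [-0.04, -0.05, 0.05], [0.45, 0.57, -0.52]] + [[0.16, 0.02, 0.16], [-0.66, -0.09, -0.67], [-0.17, -0.02, -0.17]] + [[0.33, -0.49, -0.25], [0.14, -0.21, -0.11], [-0.23, 0.34, 0.17]]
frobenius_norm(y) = 1.70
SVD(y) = [[0.59, -0.23, -0.78], [-0.07, 0.94, -0.33], [0.81, 0.25, 0.54]] @ diag([1.1007658614779035, 1.0008819728713638, 0.8267102240724583]) @ [[0.5,0.64,-0.58], [-0.70,-0.1,-0.71], [-0.51,0.76,0.39]]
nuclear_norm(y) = 2.93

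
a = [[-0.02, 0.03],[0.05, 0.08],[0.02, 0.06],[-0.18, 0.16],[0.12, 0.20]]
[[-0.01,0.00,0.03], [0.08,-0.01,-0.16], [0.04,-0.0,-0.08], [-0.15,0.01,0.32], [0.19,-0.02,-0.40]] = a@[[1.09,-0.1,-2.33], [0.28,-0.03,-0.59]]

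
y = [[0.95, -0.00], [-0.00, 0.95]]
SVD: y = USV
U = [[1.00, 0.00], [0.0, 1.00]]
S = [0.95, 0.95]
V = [[1.0, 0.0],[0.0, 1.0]]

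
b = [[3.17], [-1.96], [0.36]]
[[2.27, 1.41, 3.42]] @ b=[[5.66]]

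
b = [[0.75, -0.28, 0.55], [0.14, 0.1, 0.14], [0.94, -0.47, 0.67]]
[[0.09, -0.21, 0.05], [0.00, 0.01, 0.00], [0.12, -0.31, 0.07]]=b @ [[0.06, -0.10, 0.03], [-0.10, 0.37, -0.06], [0.03, -0.06, 0.02]]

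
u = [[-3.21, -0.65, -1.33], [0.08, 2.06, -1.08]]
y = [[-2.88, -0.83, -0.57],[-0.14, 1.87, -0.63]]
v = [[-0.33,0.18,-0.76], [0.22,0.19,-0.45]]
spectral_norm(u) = 3.54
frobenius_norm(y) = 3.64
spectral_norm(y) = 3.07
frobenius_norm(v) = 1.00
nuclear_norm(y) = 5.02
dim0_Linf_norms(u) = [3.21, 2.06, 1.33]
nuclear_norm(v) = 1.30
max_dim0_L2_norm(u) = 3.21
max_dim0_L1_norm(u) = 3.29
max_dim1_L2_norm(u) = 3.53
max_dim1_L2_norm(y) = 3.05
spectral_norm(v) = 0.94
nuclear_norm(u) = 5.86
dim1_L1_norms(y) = [4.28, 2.64]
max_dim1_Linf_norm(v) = 0.76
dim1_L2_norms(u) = [3.53, 2.33]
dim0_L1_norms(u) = [3.29, 2.71, 2.41]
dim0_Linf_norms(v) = [0.33, 0.19, 0.76]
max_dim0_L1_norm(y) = 3.02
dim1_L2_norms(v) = [0.85, 0.54]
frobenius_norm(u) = 4.23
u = v + y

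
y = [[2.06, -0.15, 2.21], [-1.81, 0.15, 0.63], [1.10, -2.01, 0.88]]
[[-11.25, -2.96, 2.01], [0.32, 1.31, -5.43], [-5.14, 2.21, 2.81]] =y @ [[-1.46, -1.05, 2.45], [0.13, -1.89, -0.68], [-3.72, -0.49, -1.42]]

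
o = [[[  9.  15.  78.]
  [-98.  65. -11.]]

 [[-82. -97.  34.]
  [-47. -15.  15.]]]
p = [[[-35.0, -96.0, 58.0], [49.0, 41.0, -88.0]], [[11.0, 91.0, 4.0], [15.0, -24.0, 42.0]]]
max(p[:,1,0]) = 49.0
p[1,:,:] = [[11.0, 91.0, 4.0], [15.0, -24.0, 42.0]]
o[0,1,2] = -11.0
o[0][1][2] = -11.0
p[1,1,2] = 42.0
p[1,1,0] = 15.0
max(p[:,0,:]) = 91.0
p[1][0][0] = 11.0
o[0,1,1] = 65.0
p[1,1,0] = 15.0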